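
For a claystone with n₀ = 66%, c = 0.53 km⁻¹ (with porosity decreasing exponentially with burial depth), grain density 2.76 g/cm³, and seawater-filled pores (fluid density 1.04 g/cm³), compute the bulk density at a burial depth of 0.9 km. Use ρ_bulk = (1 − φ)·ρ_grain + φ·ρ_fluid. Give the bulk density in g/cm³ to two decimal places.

Porosity at depth: n = 0.66·exp(−0.53×0.9) = 0.66×0.6206 = 0.4096
Bulk density: ρ_b = (1−n)ρ_g + n·ρ_f = 0.5904×2.76 + 0.4096×1.04
       = 1.629 + 0.426 = 2.055 g/cm³

2.06 g/cm³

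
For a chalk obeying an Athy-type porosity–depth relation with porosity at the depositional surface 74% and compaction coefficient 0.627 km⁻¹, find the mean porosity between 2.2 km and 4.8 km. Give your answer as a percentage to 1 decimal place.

⟨φ⟩ = (1/(z₂−z₁)) ∫ φ₀ e^(−kz) dz = φ₀·(e^(−k·z₁) − e^(−k·z₂)) / (k·(z₂−z₁))
e^(−0.627×2.2) = 0.2517; e^(−0.627×4.8) = 0.0493
⟨φ⟩ = 0.74 × (0.2517 − 0.0493) / (0.627 × 2.6) = 0.74 × 0.1242 = 0.0919

9.2%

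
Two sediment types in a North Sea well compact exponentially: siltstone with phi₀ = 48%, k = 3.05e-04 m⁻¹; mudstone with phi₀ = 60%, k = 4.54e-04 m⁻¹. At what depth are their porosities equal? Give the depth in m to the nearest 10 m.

Working in km (1 km = 1000 m; k in km⁻¹ = k in m⁻¹ × 1000):
Set phi₀ₐ e^(−kₐd) = phi₀ᵦ e^(−kᵦd) ⇒ ln(phi₀ₐ/phi₀ᵦ) = (kₐ − kᵦ)·d
d = ln(0.48/0.6) / (0.305 − 0.454) = -0.2231 / -0.149 = 1.498 km

1500 m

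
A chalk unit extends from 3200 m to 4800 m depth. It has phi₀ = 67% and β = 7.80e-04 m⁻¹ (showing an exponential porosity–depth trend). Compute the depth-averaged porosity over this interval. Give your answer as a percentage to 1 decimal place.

3.2%

Working in km (1 km = 1000 m; β in km⁻¹ = β in m⁻¹ × 1000):
⟨phi⟩ = (1/(d₂−d₁)) ∫ phi₀ e^(−βd) dd = phi₀·(e^(−β·d₁) − e^(−β·d₂)) / (β·(d₂−d₁))
e^(−0.78×3.2) = 0.0824; e^(−0.78×4.8) = 0.0237
⟨phi⟩ = 0.67 × (0.0824 − 0.0237) / (0.78 × 1.6) = 0.67 × 0.0471 = 0.0315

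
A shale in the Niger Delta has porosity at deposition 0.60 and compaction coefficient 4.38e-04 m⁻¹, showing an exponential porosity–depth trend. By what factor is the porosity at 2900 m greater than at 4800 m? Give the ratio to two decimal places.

2.30

Working in km (1 km = 1000 m; c in km⁻¹ = c in m⁻¹ × 1000):
n(d₁)/n(d₂) = e^(−c·d₁)/e^(−c·d₂) = e^{c(d₂−d₁)}
= exp(0.438 × 1.9) = exp(0.8322) = 2.2984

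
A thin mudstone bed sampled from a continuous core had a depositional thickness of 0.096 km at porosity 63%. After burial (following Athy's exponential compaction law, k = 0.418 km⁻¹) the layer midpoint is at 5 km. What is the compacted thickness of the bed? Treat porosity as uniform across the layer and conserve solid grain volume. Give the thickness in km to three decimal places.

0.039 km

Porosity at 5 km: φ = 0.63·exp(−0.418×5) = 0.0779
Solid-volume conservation: h(1−φ) = h₀(1−φ₀) ⇒ h = h₀·(1−φ₀)/(1−φ)
h = 0.096 × (1 − 0.63)/(1 − 0.0779) = 0.096 × 0.4013 = 0.0385 km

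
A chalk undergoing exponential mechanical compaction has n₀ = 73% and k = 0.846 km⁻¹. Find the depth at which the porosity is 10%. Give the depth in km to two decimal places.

Invert Athy's law: z = ln(n₀/n) / k
z = ln(0.73/0.1) / 0.846 = ln(7.3) / 0.846 = 1.9879 / 0.846 = 2.350 km

2.35 km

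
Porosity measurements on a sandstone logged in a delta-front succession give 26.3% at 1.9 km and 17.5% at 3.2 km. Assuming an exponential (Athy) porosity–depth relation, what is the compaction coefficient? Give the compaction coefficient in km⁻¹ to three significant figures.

0.313 km⁻¹

Athy: φ(z) = φ₀ e^(−βz) ⇒ φ₁/φ₂ = e^{β(z₂−z₁)} ⇒ β = ln(φ₁/φ₂)/(z₂−z₁)
β = ln(0.263/0.175) / (3.2 − 1.9) = ln(1.503) / 1.3 = 0.4074 / 1.3 = 0.3134 km⁻¹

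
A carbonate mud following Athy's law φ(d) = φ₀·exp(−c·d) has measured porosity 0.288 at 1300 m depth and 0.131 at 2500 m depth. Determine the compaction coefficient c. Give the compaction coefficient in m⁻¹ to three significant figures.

Working in km (1 km = 1000 m; c in km⁻¹ = c in m⁻¹ × 1000):
Athy: φ(d) = φ₀ e^(−cd) ⇒ φ₁/φ₂ = e^{c(d₂−d₁)} ⇒ c = ln(φ₁/φ₂)/(d₂−d₁)
c = ln(0.288/0.131) / (2.5 − 1.3) = ln(2.198) / 1.2 = 0.7878 / 1.2 = 0.6565 km⁻¹

0.000656 m⁻¹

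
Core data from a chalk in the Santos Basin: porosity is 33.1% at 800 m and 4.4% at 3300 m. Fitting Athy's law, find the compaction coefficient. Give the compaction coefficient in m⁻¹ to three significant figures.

Working in km (1 km = 1000 m; β in km⁻¹ = β in m⁻¹ × 1000):
Athy: φ(z) = φ₀ e^(−βz) ⇒ φ₁/φ₂ = e^{β(z₂−z₁)} ⇒ β = ln(φ₁/φ₂)/(z₂−z₁)
β = ln(0.331/0.044) / (3.3 − 0.8) = ln(7.523) / 2.5 = 2.0179 / 2.5 = 0.8072 km⁻¹

0.000807 m⁻¹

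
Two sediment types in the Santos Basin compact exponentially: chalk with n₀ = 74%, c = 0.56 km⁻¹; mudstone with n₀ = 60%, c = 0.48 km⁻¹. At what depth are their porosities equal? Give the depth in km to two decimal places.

2.62 km

Set n₀ₐ e^(−cₐZ) = n₀ᵦ e^(−cᵦZ) ⇒ ln(n₀ₐ/n₀ᵦ) = (cₐ − cᵦ)·Z
Z = ln(0.74/0.6) / (0.56 − 0.48) = 0.2097 / 0.08 = 2.622 km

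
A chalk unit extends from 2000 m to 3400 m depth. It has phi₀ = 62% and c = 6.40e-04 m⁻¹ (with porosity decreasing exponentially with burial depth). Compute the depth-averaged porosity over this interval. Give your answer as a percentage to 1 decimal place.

11.4%

Working in km (1 km = 1000 m; c in km⁻¹ = c in m⁻¹ × 1000):
⟨phi⟩ = (1/(z₂−z₁)) ∫ phi₀ e^(−cz) dz = phi₀·(e^(−c·z₁) − e^(−c·z₂)) / (c·(z₂−z₁))
e^(−0.64×2) = 0.2780; e^(−0.64×3.4) = 0.1135
⟨phi⟩ = 0.62 × (0.2780 − 0.1135) / (0.64 × 1.4) = 0.62 × 0.1836 = 0.1139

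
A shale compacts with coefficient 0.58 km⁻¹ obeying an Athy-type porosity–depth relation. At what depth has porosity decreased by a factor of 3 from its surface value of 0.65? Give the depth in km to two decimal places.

φ/φ₀ = 1/3 ⇒ exp(−k·z) = 1/3 ⇒ z = ln(3) / k
z = 1.0986 / 0.58 = 1.894 km

1.89 km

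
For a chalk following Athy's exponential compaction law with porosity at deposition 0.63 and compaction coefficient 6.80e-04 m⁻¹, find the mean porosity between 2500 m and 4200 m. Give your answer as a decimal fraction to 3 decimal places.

0.068

Working in km (1 km = 1000 m; β in km⁻¹ = β in m⁻¹ × 1000):
⟨φ⟩ = (1/(d₂−d₁)) ∫ φ₀ e^(−βd) dd = φ₀·(e^(−β·d₁) − e^(−β·d₂)) / (β·(d₂−d₁))
e^(−0.68×2.5) = 0.1827; e^(−0.68×4.2) = 0.0575
⟨φ⟩ = 0.63 × (0.1827 − 0.0575) / (0.68 × 1.7) = 0.63 × 0.1083 = 0.0682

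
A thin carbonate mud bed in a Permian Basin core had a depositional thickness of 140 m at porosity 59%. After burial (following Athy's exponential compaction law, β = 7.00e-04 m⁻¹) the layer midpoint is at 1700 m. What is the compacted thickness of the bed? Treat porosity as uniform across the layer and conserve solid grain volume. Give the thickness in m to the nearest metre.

Working in km (1 km = 1000 m; β in km⁻¹ = β in m⁻¹ × 1000):
Porosity at 1.7 km: phi = 0.59·exp(−0.7×1.7) = 0.1795
Solid-volume conservation: h(1−phi) = h₀(1−phi₀) ⇒ h = h₀·(1−phi₀)/(1−phi)
h = 0.14 × (1 − 0.59)/(1 − 0.1795) = 0.14 × 0.4997 = 0.0700 km

70 m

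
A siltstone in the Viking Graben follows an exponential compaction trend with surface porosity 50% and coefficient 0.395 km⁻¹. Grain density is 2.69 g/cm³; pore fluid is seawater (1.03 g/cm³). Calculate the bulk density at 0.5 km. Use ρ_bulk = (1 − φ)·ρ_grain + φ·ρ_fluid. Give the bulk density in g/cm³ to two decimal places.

2.01 g/cm³

Porosity at depth: n = 0.5·exp(−0.395×0.5) = 0.5×0.8208 = 0.4104
Bulk density: ρ_b = (1−n)ρ_g + n·ρ_f = 0.5896×2.69 + 0.4104×1.03
       = 1.586 + 0.423 = 2.009 g/cm³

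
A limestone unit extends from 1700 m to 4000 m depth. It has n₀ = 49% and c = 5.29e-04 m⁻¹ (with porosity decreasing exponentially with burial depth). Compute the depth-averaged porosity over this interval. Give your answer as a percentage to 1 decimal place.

Working in km (1 km = 1000 m; c in km⁻¹ = c in m⁻¹ × 1000):
⟨n⟩ = (1/(z₂−z₁)) ∫ n₀ e^(−cz) dz = n₀·(e^(−c·z₁) − e^(−c·z₂)) / (c·(z₂−z₁))
e^(−0.529×1.7) = 0.4069; e^(−0.529×4) = 0.1205
⟨n⟩ = 0.49 × (0.4069 − 0.1205) / (0.529 × 2.3) = 0.49 × 0.2353 = 0.1153

11.5%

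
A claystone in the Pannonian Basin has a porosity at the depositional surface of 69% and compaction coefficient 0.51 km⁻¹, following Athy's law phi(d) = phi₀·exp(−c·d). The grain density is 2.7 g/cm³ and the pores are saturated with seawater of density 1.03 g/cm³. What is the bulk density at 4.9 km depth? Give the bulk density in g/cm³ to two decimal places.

Porosity at depth: phi = 0.69·exp(−0.51×4.9) = 0.69×0.0822 = 0.0567
Bulk density: ρ_b = (1−phi)ρ_g + phi·ρ_f = 0.9433×2.7 + 0.0567×1.03
       = 2.547 + 0.058 = 2.605 g/cm³

2.61 g/cm³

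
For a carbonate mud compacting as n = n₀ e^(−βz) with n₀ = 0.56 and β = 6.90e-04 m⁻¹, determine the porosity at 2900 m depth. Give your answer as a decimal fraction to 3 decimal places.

0.076

Working in km (1 km = 1000 m; β in km⁻¹ = β in m⁻¹ × 1000):
n = n₀·exp(−β·z) = 0.56 × exp(−0.69 × 2.9) = 0.56 × exp(−2.001)
  = 0.56 × 0.1352 = 0.0757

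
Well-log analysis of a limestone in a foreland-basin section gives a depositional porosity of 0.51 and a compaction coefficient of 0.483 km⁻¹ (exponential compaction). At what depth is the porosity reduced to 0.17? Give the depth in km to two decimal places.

2.27 km

Invert Athy's law: d = ln(n₀/n) / c
d = ln(0.51/0.17) / 0.483 = ln(3) / 0.483 = 1.0986 / 0.483 = 2.275 km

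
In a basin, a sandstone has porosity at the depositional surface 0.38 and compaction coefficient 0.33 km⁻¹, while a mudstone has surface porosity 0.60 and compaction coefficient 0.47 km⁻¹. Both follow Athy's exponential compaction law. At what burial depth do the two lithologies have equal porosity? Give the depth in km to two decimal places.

Set n₀ₐ e^(−cₐZ) = n₀ᵦ e^(−cᵦZ) ⇒ ln(n₀ₐ/n₀ᵦ) = (cₐ − cᵦ)·Z
Z = ln(0.38/0.6) / (0.33 − 0.47) = -0.4568 / -0.14 = 3.263 km

3.26 km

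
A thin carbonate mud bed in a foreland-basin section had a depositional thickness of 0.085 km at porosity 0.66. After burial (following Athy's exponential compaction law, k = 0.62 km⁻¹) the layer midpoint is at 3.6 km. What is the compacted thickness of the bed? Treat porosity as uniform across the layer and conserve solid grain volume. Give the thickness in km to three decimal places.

Porosity at 3.6 km: n = 0.66·exp(−0.62×3.6) = 0.0708
Solid-volume conservation: h(1−n) = h₀(1−n₀) ⇒ h = h₀·(1−n₀)/(1−n)
h = 0.085 × (1 − 0.66)/(1 − 0.0708) = 0.085 × 0.3659 = 0.0311 km

0.031 km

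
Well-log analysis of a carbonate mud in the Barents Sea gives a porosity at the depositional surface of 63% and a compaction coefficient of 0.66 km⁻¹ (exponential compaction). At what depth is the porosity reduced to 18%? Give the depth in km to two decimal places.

Invert Athy's law: Z = ln(n₀/n) / c
Z = ln(0.63/0.18) / 0.66 = ln(3.5) / 0.66 = 1.2528 / 0.66 = 1.898 km

1.90 km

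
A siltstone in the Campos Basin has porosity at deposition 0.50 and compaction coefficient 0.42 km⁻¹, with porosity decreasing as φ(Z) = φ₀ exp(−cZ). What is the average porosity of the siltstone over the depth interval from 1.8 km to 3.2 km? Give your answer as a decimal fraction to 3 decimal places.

0.178

⟨φ⟩ = (1/(Z₂−Z₁)) ∫ φ₀ e^(−cZ) dZ = φ₀·(e^(−c·Z₁) − e^(−c·Z₂)) / (c·(Z₂−Z₁))
e^(−0.42×1.8) = 0.4695; e^(−0.42×3.2) = 0.2608
⟨φ⟩ = 0.5 × (0.4695 − 0.2608) / (0.42 × 1.4) = 0.5 × 0.3550 = 0.1775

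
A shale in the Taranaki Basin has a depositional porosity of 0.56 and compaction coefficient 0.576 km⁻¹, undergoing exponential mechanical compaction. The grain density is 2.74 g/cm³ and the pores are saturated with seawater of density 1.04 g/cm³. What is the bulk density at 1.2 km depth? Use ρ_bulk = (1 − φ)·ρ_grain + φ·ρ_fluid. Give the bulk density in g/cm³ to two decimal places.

Porosity at depth: phi = 0.56·exp(−0.576×1.2) = 0.56×0.5010 = 0.2805
Bulk density: ρ_b = (1−phi)ρ_g + phi·ρ_f = 0.7195×2.74 + 0.2805×1.04
       = 1.971 + 0.292 = 2.263 g/cm³

2.26 g/cm³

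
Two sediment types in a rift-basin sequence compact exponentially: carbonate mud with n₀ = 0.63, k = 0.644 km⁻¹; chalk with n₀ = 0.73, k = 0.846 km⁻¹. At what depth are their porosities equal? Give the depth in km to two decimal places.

Set n₀ₐ e^(−kₐz) = n₀ᵦ e^(−kᵦz) ⇒ ln(n₀ₐ/n₀ᵦ) = (kₐ − kᵦ)·z
z = ln(0.63/0.73) / (0.644 − 0.846) = -0.1473 / -0.202 = 0.729 km

0.73 km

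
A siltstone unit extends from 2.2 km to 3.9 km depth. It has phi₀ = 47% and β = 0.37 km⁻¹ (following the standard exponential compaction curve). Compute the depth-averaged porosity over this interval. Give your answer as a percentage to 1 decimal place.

⟨phi⟩ = (1/(z₂−z₁)) ∫ phi₀ e^(−βz) dz = phi₀·(e^(−β·z₁) − e^(−β·z₂)) / (β·(z₂−z₁))
e^(−0.37×2.2) = 0.4431; e^(−0.37×3.9) = 0.2362
⟨phi⟩ = 0.47 × (0.4431 − 0.2362) / (0.37 × 1.7) = 0.47 × 0.3289 = 0.1546

15.5%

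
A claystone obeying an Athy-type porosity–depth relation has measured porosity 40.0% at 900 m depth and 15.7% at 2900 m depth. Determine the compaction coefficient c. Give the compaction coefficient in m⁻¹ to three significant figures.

Working in km (1 km = 1000 m; c in km⁻¹ = c in m⁻¹ × 1000):
Athy: phi(z) = phi₀ e^(−cz) ⇒ phi₁/phi₂ = e^{c(z₂−z₁)} ⇒ c = ln(phi₁/phi₂)/(z₂−z₁)
c = ln(0.4/0.157) / (2.9 − 0.9) = ln(2.548) / 2 = 0.9352 / 2 = 0.4676 km⁻¹

0.000468 m⁻¹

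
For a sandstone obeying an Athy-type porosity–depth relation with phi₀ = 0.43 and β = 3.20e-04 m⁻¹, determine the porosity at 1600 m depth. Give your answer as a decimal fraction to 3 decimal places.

0.258

Working in km (1 km = 1000 m; β in km⁻¹ = β in m⁻¹ × 1000):
phi = phi₀·exp(−β·d) = 0.43 × exp(−0.32 × 1.6) = 0.43 × exp(−0.512)
  = 0.43 × 0.5993 = 0.2577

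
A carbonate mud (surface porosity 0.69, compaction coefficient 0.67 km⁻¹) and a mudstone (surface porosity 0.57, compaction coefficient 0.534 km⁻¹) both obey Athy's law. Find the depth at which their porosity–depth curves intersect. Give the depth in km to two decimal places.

1.40 km

Set φ₀ₐ e^(−βₐZ) = φ₀ᵦ e^(−βᵦZ) ⇒ ln(φ₀ₐ/φ₀ᵦ) = (βₐ − βᵦ)·Z
Z = ln(0.69/0.57) / (0.67 − 0.534) = 0.1911 / 0.136 = 1.405 km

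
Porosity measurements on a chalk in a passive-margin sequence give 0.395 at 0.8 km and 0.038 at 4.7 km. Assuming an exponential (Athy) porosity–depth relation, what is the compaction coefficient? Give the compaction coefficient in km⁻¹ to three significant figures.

Athy: n(Z) = n₀ e^(−βZ) ⇒ n₁/n₂ = e^{β(Z₂−Z₁)} ⇒ β = ln(n₁/n₂)/(Z₂−Z₁)
β = ln(0.395/0.038) / (4.7 − 0.8) = ln(10.39) / 3.9 = 2.3413 / 3.9 = 0.6003 km⁻¹

0.600 km⁻¹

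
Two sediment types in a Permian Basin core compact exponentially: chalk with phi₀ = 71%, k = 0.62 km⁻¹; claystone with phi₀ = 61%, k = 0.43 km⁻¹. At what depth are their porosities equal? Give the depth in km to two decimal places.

0.80 km

Set phi₀ₐ e^(−kₐd) = phi₀ᵦ e^(−kᵦd) ⇒ ln(phi₀ₐ/phi₀ᵦ) = (kₐ − kᵦ)·d
d = ln(0.71/0.61) / (0.62 − 0.43) = 0.1518 / 0.19 = 0.799 km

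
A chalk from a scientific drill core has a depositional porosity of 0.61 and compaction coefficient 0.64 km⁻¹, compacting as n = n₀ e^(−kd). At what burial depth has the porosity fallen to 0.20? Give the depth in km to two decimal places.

1.74 km

Invert Athy's law: d = ln(n₀/n) / k
d = ln(0.61/0.2) / 0.64 = ln(3.05) / 0.64 = 1.1151 / 0.64 = 1.742 km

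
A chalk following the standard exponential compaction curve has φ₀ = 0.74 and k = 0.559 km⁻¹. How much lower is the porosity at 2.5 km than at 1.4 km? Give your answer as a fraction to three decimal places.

0.155

φ(1.4) = 0.74·e^(−0.559×1.4) = 0.3383
φ(2.5) = 0.74·e^(−0.559×2.5) = 0.1829
Δφ = 0.3383 − 0.1829 = 0.1554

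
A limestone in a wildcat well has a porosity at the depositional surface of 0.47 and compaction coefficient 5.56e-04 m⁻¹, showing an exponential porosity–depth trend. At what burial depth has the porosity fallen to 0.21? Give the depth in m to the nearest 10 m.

Working in km (1 km = 1000 m; β in km⁻¹ = β in m⁻¹ × 1000):
Invert Athy's law: Z = ln(n₀/n) / β
Z = ln(0.47/0.21) / 0.556 = ln(2.238) / 0.556 = 0.8056 / 0.556 = 1.449 km

1450 m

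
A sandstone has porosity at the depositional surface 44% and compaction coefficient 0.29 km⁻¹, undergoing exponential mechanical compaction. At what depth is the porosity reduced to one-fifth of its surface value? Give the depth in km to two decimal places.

5.55 km

phi/phi₀ = 1/5 ⇒ exp(−c·d) = 1/5 ⇒ d = ln(5) / c
d = 1.6094 / 0.29 = 5.550 km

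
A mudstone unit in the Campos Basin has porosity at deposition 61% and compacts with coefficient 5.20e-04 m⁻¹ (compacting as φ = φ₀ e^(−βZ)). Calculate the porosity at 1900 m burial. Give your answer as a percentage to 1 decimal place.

Working in km (1 km = 1000 m; β in km⁻¹ = β in m⁻¹ × 1000):
φ = φ₀·exp(−β·Z) = 0.61 × exp(−0.52 × 1.9) = 0.61 × exp(−0.988)
  = 0.61 × 0.3723 = 0.2271

22.7%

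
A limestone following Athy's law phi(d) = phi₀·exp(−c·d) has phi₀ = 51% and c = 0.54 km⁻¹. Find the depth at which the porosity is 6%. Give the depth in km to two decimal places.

3.96 km

Invert Athy's law: d = ln(phi₀/phi) / c
d = ln(0.51/0.06) / 0.54 = ln(8.5) / 0.54 = 2.1401 / 0.54 = 3.963 km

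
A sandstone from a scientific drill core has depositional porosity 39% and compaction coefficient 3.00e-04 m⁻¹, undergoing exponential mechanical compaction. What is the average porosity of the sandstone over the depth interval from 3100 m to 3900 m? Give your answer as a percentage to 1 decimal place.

Working in km (1 km = 1000 m; c in km⁻¹ = c in m⁻¹ × 1000):
⟨n⟩ = (1/(Z₂−Z₁)) ∫ n₀ e^(−cZ) dZ = n₀·(e^(−c·Z₁) − e^(−c·Z₂)) / (c·(Z₂−Z₁))
e^(−0.3×3.1) = 0.3946; e^(−0.3×3.9) = 0.3104
⟨n⟩ = 0.39 × (0.3946 − 0.3104) / (0.3 × 0.8) = 0.39 × 0.3508 = 0.1368

13.7%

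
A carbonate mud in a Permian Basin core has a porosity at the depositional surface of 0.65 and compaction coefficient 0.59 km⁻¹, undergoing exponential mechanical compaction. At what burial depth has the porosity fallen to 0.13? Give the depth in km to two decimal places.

2.73 km

Invert Athy's law: Z = ln(φ₀/φ) / β
Z = ln(0.65/0.13) / 0.59 = ln(5) / 0.59 = 1.6094 / 0.59 = 2.728 km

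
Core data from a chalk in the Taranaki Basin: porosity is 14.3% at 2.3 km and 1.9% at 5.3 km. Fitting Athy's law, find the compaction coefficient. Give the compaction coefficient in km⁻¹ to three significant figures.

0.673 km⁻¹

Athy: phi(z) = phi₀ e^(−cz) ⇒ phi₁/phi₂ = e^{c(z₂−z₁)} ⇒ c = ln(phi₁/phi₂)/(z₂−z₁)
c = ln(0.143/0.019) / (5.3 − 2.3) = ln(7.526) / 3 = 2.0184 / 3 = 0.6728 km⁻¹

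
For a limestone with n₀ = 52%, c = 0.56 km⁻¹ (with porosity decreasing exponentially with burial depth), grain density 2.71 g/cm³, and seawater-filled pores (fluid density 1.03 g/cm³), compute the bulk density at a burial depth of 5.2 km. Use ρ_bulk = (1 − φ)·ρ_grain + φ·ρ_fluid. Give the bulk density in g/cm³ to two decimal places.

2.66 g/cm³

Porosity at depth: n = 0.52·exp(−0.56×5.2) = 0.52×0.0544 = 0.0283
Bulk density: ρ_b = (1−n)ρ_g + n·ρ_f = 0.9717×2.71 + 0.0283×1.03
       = 2.633 + 0.029 = 2.663 g/cm³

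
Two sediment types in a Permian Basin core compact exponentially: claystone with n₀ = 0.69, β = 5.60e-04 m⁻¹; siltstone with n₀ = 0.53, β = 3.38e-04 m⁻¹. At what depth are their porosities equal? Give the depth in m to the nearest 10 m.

1190 m

Working in km (1 km = 1000 m; β in km⁻¹ = β in m⁻¹ × 1000):
Set n₀ₐ e^(−βₐd) = n₀ᵦ e^(−βᵦd) ⇒ ln(n₀ₐ/n₀ᵦ) = (βₐ − βᵦ)·d
d = ln(0.69/0.53) / (0.56 − 0.338) = 0.2638 / 0.222 = 1.188 km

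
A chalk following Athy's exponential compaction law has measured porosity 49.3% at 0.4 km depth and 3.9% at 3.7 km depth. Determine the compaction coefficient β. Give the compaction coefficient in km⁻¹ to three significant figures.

0.769 km⁻¹

Athy: φ(z) = φ₀ e^(−βz) ⇒ φ₁/φ₂ = e^{β(z₂−z₁)} ⇒ β = ln(φ₁/φ₂)/(z₂−z₁)
β = ln(0.493/0.039) / (3.7 − 0.4) = ln(12.64) / 3.3 = 2.5369 / 3.3 = 0.7688 km⁻¹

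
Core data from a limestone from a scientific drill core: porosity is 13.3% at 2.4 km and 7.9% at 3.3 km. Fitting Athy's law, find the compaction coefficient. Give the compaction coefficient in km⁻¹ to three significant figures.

Athy: phi(Z) = phi₀ e^(−cZ) ⇒ phi₁/phi₂ = e^{c(Z₂−Z₁)} ⇒ c = ln(phi₁/phi₂)/(Z₂−Z₁)
c = ln(0.133/0.079) / (3.3 − 2.4) = ln(1.684) / 0.9 = 0.5209 / 0.9 = 0.5788 km⁻¹

0.579 km⁻¹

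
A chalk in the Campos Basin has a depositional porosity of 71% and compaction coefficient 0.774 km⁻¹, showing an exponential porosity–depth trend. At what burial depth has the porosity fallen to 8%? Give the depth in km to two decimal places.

Invert Athy's law: Z = ln(phi₀/phi) / c
Z = ln(0.71/0.08) / 0.774 = ln(8.875) / 0.774 = 2.1832 / 0.774 = 2.821 km

2.82 km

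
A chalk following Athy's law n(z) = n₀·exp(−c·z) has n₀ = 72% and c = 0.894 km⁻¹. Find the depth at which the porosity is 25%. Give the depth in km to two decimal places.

Invert Athy's law: z = ln(n₀/n) / c
z = ln(0.72/0.25) / 0.894 = ln(2.88) / 0.894 = 1.0578 / 0.894 = 1.183 km

1.18 km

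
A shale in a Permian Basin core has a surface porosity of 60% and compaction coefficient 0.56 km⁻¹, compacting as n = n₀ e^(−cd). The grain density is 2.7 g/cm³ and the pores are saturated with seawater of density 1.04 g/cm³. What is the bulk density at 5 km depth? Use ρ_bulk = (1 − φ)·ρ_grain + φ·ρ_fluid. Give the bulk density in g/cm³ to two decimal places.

2.64 g/cm³

Porosity at depth: n = 0.6·exp(−0.56×5) = 0.6×0.0608 = 0.0365
Bulk density: ρ_b = (1−n)ρ_g + n·ρ_f = 0.9635×2.7 + 0.0365×1.04
       = 2.601 + 0.038 = 2.639 g/cm³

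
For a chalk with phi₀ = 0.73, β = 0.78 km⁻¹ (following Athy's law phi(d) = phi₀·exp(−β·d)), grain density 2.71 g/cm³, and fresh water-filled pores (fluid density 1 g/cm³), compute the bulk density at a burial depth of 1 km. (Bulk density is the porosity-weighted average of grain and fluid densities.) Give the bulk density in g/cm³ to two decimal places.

2.14 g/cm³

Porosity at depth: phi = 0.73·exp(−0.78×1) = 0.73×0.4584 = 0.3346
Bulk density: ρ_b = (1−phi)ρ_g + phi·ρ_f = 0.6654×2.71 + 0.3346×1
       = 1.803 + 0.335 = 2.138 g/cm³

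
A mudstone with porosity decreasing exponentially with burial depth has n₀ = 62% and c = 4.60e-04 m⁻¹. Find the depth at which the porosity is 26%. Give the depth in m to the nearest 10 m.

1890 m

Working in km (1 km = 1000 m; c in km⁻¹ = c in m⁻¹ × 1000):
Invert Athy's law: Z = ln(n₀/n) / c
Z = ln(0.62/0.26) / 0.46 = ln(2.385) / 0.46 = 0.8690 / 0.46 = 1.889 km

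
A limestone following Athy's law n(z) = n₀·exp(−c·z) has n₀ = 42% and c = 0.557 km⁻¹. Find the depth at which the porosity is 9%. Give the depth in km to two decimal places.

2.77 km

Invert Athy's law: z = ln(n₀/n) / c
z = ln(0.42/0.09) / 0.557 = ln(4.667) / 0.557 = 1.5404 / 0.557 = 2.766 km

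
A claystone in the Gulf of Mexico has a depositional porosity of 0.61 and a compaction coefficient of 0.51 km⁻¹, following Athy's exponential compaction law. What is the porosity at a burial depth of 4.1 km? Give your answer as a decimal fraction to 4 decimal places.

0.0754

φ = φ₀·exp(−β·d) = 0.61 × exp(−0.51 × 4.1) = 0.61 × exp(−2.091)
  = 0.61 × 0.1236 = 0.0754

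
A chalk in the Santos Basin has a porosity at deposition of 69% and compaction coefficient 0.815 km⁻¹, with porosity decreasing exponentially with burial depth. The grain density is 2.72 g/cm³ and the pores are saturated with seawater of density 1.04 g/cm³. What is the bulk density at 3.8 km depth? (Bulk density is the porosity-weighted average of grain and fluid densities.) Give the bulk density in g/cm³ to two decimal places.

Porosity at depth: φ = 0.69·exp(−0.815×3.8) = 0.69×0.0452 = 0.0312
Bulk density: ρ_b = (1−φ)ρ_g + φ·ρ_f = 0.9688×2.72 + 0.0312×1.04
       = 2.635 + 0.032 = 2.668 g/cm³

2.67 g/cm³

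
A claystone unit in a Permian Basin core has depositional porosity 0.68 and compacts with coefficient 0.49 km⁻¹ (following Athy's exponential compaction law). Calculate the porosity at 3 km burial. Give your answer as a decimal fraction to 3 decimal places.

0.156

n = n₀·exp(−c·Z) = 0.68 × exp(−0.49 × 3) = 0.68 × exp(−1.47)
  = 0.68 × 0.2299 = 0.1563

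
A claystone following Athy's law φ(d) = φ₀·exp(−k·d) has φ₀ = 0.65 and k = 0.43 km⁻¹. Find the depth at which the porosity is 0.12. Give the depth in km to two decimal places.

3.93 km

Invert Athy's law: d = ln(φ₀/φ) / k
d = ln(0.65/0.12) / 0.43 = ln(5.417) / 0.43 = 1.6895 / 0.43 = 3.929 km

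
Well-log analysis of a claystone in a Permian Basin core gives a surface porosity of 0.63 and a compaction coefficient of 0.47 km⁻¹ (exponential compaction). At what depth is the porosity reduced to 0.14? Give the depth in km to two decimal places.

Invert Athy's law: z = ln(n₀/n) / k
z = ln(0.63/0.14) / 0.47 = ln(4.5) / 0.47 = 1.5041 / 0.47 = 3.200 km

3.20 km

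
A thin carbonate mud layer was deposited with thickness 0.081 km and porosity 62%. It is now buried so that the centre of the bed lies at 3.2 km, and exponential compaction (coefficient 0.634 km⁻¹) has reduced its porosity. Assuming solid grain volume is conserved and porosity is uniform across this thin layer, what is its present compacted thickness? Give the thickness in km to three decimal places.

0.034 km

Porosity at 3.2 km: φ = 0.62·exp(−0.634×3.2) = 0.0815
Solid-volume conservation: h(1−φ) = h₀(1−φ₀) ⇒ h = h₀·(1−φ₀)/(1−φ)
h = 0.081 × (1 − 0.62)/(1 − 0.0815) = 0.081 × 0.4137 = 0.0335 km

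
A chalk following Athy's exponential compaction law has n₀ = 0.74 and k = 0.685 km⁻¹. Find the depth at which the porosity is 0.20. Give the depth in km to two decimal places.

1.91 km

Invert Athy's law: z = ln(n₀/n) / k
z = ln(0.74/0.2) / 0.685 = ln(3.7) / 0.685 = 1.3083 / 0.685 = 1.910 km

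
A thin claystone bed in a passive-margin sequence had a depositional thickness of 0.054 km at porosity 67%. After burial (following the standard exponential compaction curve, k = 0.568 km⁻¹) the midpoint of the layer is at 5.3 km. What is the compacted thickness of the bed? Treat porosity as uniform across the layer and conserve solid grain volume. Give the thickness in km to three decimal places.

Porosity at 5.3 km: n = 0.67·exp(−0.568×5.3) = 0.0330
Solid-volume conservation: h(1−n) = h₀(1−n₀) ⇒ h = h₀·(1−n₀)/(1−n)
h = 0.054 × (1 − 0.67)/(1 − 0.0330) = 0.054 × 0.3413 = 0.0184 km

0.018 km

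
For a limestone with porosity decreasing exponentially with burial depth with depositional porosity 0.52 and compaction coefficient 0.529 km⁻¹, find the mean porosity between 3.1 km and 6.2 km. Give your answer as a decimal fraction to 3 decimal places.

0.050

⟨phi⟩ = (1/(Z₂−Z₁)) ∫ phi₀ e^(−kZ) dZ = phi₀·(e^(−k·Z₁) − e^(−k·Z₂)) / (k·(Z₂−Z₁))
e^(−0.529×3.1) = 0.1940; e^(−0.529×6.2) = 0.0376
⟨phi⟩ = 0.52 × (0.1940 − 0.0376) / (0.529 × 3.1) = 0.52 × 0.0953 = 0.0496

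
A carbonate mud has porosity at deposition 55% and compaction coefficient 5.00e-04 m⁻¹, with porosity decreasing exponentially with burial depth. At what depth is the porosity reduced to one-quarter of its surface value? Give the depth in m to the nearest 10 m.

2770 m

Working in km (1 km = 1000 m; β in km⁻¹ = β in m⁻¹ × 1000):
φ/φ₀ = 1/4 ⇒ exp(−β·z) = 1/4 ⇒ z = ln(4) / β
z = 1.3863 / 0.5 = 2.773 km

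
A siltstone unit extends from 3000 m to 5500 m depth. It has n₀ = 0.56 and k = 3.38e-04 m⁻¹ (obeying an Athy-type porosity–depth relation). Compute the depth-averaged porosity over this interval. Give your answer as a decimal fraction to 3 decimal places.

0.137

Working in km (1 km = 1000 m; k in km⁻¹ = k in m⁻¹ × 1000):
⟨n⟩ = (1/(d₂−d₁)) ∫ n₀ e^(−kd) dd = n₀·(e^(−k·d₁) − e^(−k·d₂)) / (k·(d₂−d₁))
e^(−0.338×3) = 0.3628; e^(−0.338×5.5) = 0.1558
⟨n⟩ = 0.56 × (0.3628 − 0.1558) / (0.338 × 2.5) = 0.56 × 0.2449 = 0.1371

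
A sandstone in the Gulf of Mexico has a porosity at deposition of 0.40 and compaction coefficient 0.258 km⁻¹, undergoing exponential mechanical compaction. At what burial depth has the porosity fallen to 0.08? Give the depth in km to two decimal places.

6.24 km

Invert Athy's law: z = ln(phi₀/phi) / β
z = ln(0.4/0.08) / 0.258 = ln(5) / 0.258 = 1.6094 / 0.258 = 6.238 km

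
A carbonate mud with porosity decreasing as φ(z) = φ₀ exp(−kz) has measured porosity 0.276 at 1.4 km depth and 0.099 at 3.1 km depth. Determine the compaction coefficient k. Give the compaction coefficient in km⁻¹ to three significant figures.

Athy: φ(z) = φ₀ e^(−kz) ⇒ φ₁/φ₂ = e^{k(z₂−z₁)} ⇒ k = ln(φ₁/φ₂)/(z₂−z₁)
k = ln(0.276/0.099) / (3.1 − 1.4) = ln(2.788) / 1.7 = 1.0253 / 1.7 = 0.6031 km⁻¹

0.603 km⁻¹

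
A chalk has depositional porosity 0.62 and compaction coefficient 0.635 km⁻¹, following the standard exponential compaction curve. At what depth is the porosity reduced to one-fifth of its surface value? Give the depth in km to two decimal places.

φ/φ₀ = 1/5 ⇒ exp(−c·z) = 1/5 ⇒ z = ln(5) / c
z = 1.6094 / 0.635 = 2.535 km

2.53 km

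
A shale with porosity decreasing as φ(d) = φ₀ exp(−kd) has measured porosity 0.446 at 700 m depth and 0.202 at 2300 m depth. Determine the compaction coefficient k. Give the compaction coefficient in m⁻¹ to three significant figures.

0.000495 m⁻¹

Working in km (1 km = 1000 m; k in km⁻¹ = k in m⁻¹ × 1000):
Athy: φ(d) = φ₀ e^(−kd) ⇒ φ₁/φ₂ = e^{k(d₂−d₁)} ⇒ k = ln(φ₁/φ₂)/(d₂−d₁)
k = ln(0.446/0.202) / (2.3 − 0.7) = ln(2.208) / 1.6 = 0.7921 / 1.6 = 0.495 km⁻¹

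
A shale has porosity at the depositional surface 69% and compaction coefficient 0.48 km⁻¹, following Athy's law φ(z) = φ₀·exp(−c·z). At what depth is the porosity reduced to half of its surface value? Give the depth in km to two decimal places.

φ/φ₀ = 1/2 ⇒ exp(−c·z) = 1/2 ⇒ z = ln(2) / c
z = 0.6931 / 0.48 = 1.444 km

1.44 km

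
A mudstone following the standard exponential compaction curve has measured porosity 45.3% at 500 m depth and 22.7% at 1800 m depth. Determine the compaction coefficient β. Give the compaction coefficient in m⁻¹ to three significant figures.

0.000531 m⁻¹

Working in km (1 km = 1000 m; β in km⁻¹ = β in m⁻¹ × 1000):
Athy: n(z) = n₀ e^(−βz) ⇒ n₁/n₂ = e^{β(z₂−z₁)} ⇒ β = ln(n₁/n₂)/(z₂−z₁)
β = ln(0.453/0.227) / (1.8 − 0.5) = ln(1.996) / 1.3 = 0.6909 / 1.3 = 0.5315 km⁻¹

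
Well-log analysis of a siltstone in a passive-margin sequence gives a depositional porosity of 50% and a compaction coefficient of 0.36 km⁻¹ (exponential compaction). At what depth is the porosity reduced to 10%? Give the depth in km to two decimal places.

Invert Athy's law: d = ln(phi₀/phi) / k
d = ln(0.5/0.1) / 0.36 = ln(5) / 0.36 = 1.6094 / 0.36 = 4.471 km

4.47 km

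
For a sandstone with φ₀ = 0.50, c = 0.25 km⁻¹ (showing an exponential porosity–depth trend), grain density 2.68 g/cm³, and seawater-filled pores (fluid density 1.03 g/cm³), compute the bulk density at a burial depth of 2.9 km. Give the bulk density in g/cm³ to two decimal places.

2.28 g/cm³

Porosity at depth: φ = 0.5·exp(−0.25×2.9) = 0.5×0.4843 = 0.2422
Bulk density: ρ_b = (1−φ)ρ_g + φ·ρ_f = 0.7578×2.68 + 0.2422×1.03
       = 2.031 + 0.249 = 2.280 g/cm³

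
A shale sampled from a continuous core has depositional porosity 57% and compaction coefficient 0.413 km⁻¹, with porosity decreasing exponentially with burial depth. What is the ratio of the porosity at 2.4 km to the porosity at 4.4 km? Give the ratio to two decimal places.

n(z₁)/n(z₂) = e^(−k·z₁)/e^(−k·z₂) = e^{k(z₂−z₁)}
= exp(0.413 × 2) = exp(0.826) = 2.2842

2.28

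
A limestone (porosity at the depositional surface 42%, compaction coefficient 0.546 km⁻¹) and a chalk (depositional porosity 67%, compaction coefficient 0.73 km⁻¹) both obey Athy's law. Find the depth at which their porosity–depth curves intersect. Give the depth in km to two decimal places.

Set n₀ₐ e^(−βₐd) = n₀ᵦ e^(−βᵦd) ⇒ ln(n₀ₐ/n₀ᵦ) = (βₐ − βᵦ)·d
d = ln(0.42/0.67) / (0.546 − 0.73) = -0.4670 / -0.184 = 2.538 km

2.54 km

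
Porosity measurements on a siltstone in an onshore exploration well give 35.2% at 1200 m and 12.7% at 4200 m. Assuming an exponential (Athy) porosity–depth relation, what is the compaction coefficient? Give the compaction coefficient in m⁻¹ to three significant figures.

0.000340 m⁻¹

Working in km (1 km = 1000 m; c in km⁻¹ = c in m⁻¹ × 1000):
Athy: n(d) = n₀ e^(−cd) ⇒ n₁/n₂ = e^{c(d₂−d₁)} ⇒ c = ln(n₁/n₂)/(d₂−d₁)
c = ln(0.352/0.127) / (4.2 − 1.2) = ln(2.772) / 3 = 1.0194 / 3 = 0.3398 km⁻¹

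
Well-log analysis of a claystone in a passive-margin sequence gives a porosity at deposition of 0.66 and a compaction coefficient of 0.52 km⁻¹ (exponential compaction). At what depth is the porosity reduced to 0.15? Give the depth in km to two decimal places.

Invert Athy's law: z = ln(phi₀/phi) / k
z = ln(0.66/0.15) / 0.52 = ln(4.4) / 0.52 = 1.4816 / 0.52 = 2.849 km

2.85 km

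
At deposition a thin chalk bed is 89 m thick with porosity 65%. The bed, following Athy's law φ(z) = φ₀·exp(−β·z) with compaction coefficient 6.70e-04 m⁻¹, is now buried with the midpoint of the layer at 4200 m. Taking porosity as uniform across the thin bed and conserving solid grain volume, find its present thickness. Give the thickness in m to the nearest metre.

32 m

Working in km (1 km = 1000 m; β in km⁻¹ = β in m⁻¹ × 1000):
Porosity at 4.2 km: φ = 0.65·exp(−0.67×4.2) = 0.0390
Solid-volume conservation: h(1−φ) = h₀(1−φ₀) ⇒ h = h₀·(1−φ₀)/(1−φ)
h = 0.089 × (1 − 0.65)/(1 − 0.0390) = 0.089 × 0.3642 = 0.0324 km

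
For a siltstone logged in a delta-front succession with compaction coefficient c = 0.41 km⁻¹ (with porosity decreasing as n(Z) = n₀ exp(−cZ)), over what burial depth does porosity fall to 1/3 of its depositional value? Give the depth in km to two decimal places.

2.68 km

n/n₀ = 1/3 ⇒ exp(−c·Z) = 1/3 ⇒ Z = ln(3) / c
Z = 1.0986 / 0.41 = 2.680 km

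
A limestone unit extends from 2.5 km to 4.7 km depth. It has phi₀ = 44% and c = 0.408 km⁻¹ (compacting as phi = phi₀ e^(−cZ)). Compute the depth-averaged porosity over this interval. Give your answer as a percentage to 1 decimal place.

⟨phi⟩ = (1/(Z₂−Z₁)) ∫ phi₀ e^(−cZ) dZ = phi₀·(e^(−c·Z₁) − e^(−c·Z₂)) / (c·(Z₂−Z₁))
e^(−0.408×2.5) = 0.3606; e^(−0.408×4.7) = 0.1470
⟨phi⟩ = 0.44 × (0.3606 − 0.1470) / (0.408 × 2.2) = 0.44 × 0.2380 = 0.1047

10.5%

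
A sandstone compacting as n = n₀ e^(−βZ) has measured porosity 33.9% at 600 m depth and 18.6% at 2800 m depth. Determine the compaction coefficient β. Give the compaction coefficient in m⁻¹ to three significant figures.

Working in km (1 km = 1000 m; β in km⁻¹ = β in m⁻¹ × 1000):
Athy: n(Z) = n₀ e^(−βZ) ⇒ n₁/n₂ = e^{β(Z₂−Z₁)} ⇒ β = ln(n₁/n₂)/(Z₂−Z₁)
β = ln(0.339/0.186) / (2.8 − 0.6) = ln(1.823) / 2.2 = 0.6003 / 2.2 = 0.2728 km⁻¹

0.000273 m⁻¹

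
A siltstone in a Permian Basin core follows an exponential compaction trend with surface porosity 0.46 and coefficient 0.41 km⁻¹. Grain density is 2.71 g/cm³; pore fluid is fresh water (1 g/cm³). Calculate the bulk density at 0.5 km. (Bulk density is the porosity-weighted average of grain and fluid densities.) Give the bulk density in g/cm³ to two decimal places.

2.07 g/cm³

Porosity at depth: phi = 0.46·exp(−0.41×0.5) = 0.46×0.8146 = 0.3747
Bulk density: ρ_b = (1−phi)ρ_g + phi·ρ_f = 0.6253×2.71 + 0.3747×1
       = 1.694 + 0.375 = 2.069 g/cm³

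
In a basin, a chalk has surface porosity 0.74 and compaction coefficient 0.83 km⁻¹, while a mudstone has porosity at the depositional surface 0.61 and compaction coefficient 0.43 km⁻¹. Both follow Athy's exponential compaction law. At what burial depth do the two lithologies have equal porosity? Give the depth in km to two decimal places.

0.48 km

Set phi₀ₐ e^(−cₐz) = phi₀ᵦ e^(−cᵦz) ⇒ ln(phi₀ₐ/phi₀ᵦ) = (cₐ − cᵦ)·z
z = ln(0.74/0.61) / (0.83 − 0.43) = 0.1932 / 0.4 = 0.483 km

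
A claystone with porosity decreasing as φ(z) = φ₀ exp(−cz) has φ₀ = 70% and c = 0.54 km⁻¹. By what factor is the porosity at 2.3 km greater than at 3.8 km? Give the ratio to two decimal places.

2.25

φ(z₁)/φ(z₂) = e^(−c·z₁)/e^(−c·z₂) = e^{c(z₂−z₁)}
= exp(0.54 × 1.5) = exp(0.81) = 2.2479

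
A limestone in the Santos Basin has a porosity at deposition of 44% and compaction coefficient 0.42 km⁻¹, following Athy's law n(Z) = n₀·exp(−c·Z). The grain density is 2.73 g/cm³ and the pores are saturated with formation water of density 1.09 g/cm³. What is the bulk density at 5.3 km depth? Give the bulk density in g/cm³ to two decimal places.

2.65 g/cm³

Porosity at depth: n = 0.44·exp(−0.42×5.3) = 0.44×0.1080 = 0.0475
Bulk density: ρ_b = (1−n)ρ_g + n·ρ_f = 0.9525×2.73 + 0.0475×1.09
       = 2.600 + 0.052 = 2.652 g/cm³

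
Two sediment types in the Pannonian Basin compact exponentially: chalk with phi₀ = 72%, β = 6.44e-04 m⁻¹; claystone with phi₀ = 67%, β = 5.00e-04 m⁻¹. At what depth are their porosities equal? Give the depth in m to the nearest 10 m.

Working in km (1 km = 1000 m; β in km⁻¹ = β in m⁻¹ × 1000):
Set phi₀ₐ e^(−βₐz) = phi₀ᵦ e^(−βᵦz) ⇒ ln(phi₀ₐ/phi₀ᵦ) = (βₐ − βᵦ)·z
z = ln(0.72/0.67) / (0.644 − 0.5) = 0.0720 / 0.144 = 0.500 km

500 m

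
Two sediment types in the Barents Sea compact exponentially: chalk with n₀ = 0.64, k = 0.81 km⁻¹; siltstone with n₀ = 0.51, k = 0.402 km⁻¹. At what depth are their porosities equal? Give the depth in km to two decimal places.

0.56 km

Set n₀ₐ e^(−kₐZ) = n₀ᵦ e^(−kᵦZ) ⇒ ln(n₀ₐ/n₀ᵦ) = (kₐ − kᵦ)·Z
Z = ln(0.64/0.51) / (0.81 − 0.402) = 0.2271 / 0.408 = 0.557 km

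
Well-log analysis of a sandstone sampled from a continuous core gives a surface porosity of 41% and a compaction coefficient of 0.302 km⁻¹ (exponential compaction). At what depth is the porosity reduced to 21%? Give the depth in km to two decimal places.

2.22 km

Invert Athy's law: Z = ln(φ₀/φ) / k
Z = ln(0.41/0.21) / 0.302 = ln(1.952) / 0.302 = 0.6690 / 0.302 = 2.215 km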